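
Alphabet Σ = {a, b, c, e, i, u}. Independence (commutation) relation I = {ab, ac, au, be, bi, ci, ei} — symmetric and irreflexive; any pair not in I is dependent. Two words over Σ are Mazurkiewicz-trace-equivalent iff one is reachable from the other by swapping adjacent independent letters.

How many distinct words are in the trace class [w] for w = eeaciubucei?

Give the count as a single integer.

9

0(e) covers ∅
1(e) covers 0:e
2(a) covers 1:e
3(c) covers 1:e
4(i) covers 2:a
5(u) covers 3:c, 4:i
6(b) covers 5:u
7(u) covers 6:b
8(c) covers 7:u
9(e) covers 8:c
10(i) covers 7:u
floor of heap: 0:e
completions by unplaced set U, small U first (add the entries for U minus each lowest piece of U):
  |U|=1: {9}:1  {10}:1
  |U|=2: {8,9}:1  {9,10}:2
  |U|=3: {8,9,10}:3
  |U|=4: {7,8,9,10}:3
  |U|=5: {6,7,8,9,10}:3
  |U|=6: {5,6,7,8,9,10}:3
  |U|=7: {3,5,6,7,8,9,10}:3  {4,5,6,7,8,9,10}:3
  |U|=8: {2,4,5,6,7,8,9,10}:3  {3,4,5,6,7,8,9,10}:6
  |U|=9: {2,3,4,5,6,7,8,9,10}:9
  start at 0(e): 9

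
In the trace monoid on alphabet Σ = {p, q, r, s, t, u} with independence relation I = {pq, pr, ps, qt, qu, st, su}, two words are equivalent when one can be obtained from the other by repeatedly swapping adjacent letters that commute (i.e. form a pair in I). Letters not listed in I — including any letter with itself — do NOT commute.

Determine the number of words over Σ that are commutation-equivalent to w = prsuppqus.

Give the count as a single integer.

91

#0=p has no predecessor
#1=r has no predecessor
#2=s depends on [1:r]
#3=u depends on [0:p, 1:r]
#4=p depends on [3:u]
#5=p depends on [4:p]
#6=q depends on [2:s]
#7=u depends on [5:p]
#8=s depends on [6:q]
sources: [0:p, 1:r]
N(rest) = Σ N(rest − s) over sources s of rest; N(one piece) = 1:
  size 1 → [7]=1  [8]=1
  size 2 → [5,7]=1  [6,8]=1  [7,8]=2
  size 3 → [2,6,8]=1  [4,5,7]=1  [5,7,8]=3  [6,7,8]=3
  size 4 → [2,6,7,8]=4  [3,4,5,7]=1  [4,5,7,8]=4  [5,6,7,8]=6
  size 5 → [0,3,4,5,7]=1  [2,5,6,7,8]=10  [3,4,5,7,8]=5  [4,5,6,7,8]=10
  size 6 → [0,3,4,5,7,8]=6  [2,4,5,6,7,8]=20  [3,4,5,6,7,8]=15
  size 7 → [0,3,4,5,6,7,8]=21  [2,3,4,5,6,7,8]=35
  first=0(p) contributes 35
  first=1(r) contributes 56
|[w]| = 91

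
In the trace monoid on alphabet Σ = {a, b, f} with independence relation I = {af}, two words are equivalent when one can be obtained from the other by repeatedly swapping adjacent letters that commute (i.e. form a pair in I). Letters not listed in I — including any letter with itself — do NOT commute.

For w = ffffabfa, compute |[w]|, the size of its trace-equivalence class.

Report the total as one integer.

piece 0:f — minimal
piece 1:f rests on {0:f}
piece 2:f rests on {1:f}
piece 3:f rests on {2:f}
piece 4:a — minimal
piece 5:b rests on {3:f, 4:a}
piece 6:f rests on {5:b}
piece 7:a rests on {5:b}
minimal pieces: {0:f, 4:a}
ways to finish when only these pieces remain (= sum over removing one remaining piece with nothing left below it):
  1 left: {6}→1  {7}→1
  2 left: {6,7}→2
  3 left: {5,6,7}→2
  4 left: {3,5,6,7}→2  {4,5,6,7}→2
  5 left: {2,3,5,6,7}→2  {3,4,5,6,7}→4
  6 left: {1,2,3,5,6,7}→2  {2,3,4,5,6,7}→6
  placing 0:f first → 8 extensions
  placing 4:a first → 2 extensions
total linear extensions = 10

10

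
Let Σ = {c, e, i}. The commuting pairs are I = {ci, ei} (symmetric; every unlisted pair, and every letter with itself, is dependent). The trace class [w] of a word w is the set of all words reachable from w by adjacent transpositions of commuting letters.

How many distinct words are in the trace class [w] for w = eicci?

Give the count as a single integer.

10

#0=e has no predecessor
#1=i has no predecessor
#2=c depends on [0:e]
#3=c depends on [2:c]
#4=i depends on [1:i]
sources: [0:e, 1:i]
N(rest) = Σ N(rest − s) over sources s of rest; N(one piece) = 1:
  size 1 → [3]=1  [4]=1
  size 2 → [1,4]=1  [2,3]=1  [3,4]=2
  size 3 → [0,2,3]=1  [1,3,4]=3  [2,3,4]=3
  first=0(e) contributes 6
  first=1(i) contributes 4
|[w]| = 10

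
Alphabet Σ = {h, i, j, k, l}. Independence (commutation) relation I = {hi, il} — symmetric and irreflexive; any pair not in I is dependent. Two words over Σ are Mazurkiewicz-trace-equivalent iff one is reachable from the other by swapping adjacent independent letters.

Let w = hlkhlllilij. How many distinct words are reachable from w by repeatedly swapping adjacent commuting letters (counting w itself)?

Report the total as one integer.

21

#0=h has no predecessor
#1=l depends on [0:h]
#2=k depends on [1:l]
#3=h depends on [2:k]
#4=l depends on [3:h]
#5=l depends on [4:l]
#6=l depends on [5:l]
#7=i depends on [2:k]
#8=l depends on [6:l]
#9=i depends on [7:i]
#10=j depends on [8:l, 9:i]
sources: [0:h]
N(rest) = Σ N(rest − s) over sources s of rest; N(one piece) = 1:
  size 1 → [10]=1
  size 2 → [8,10]=1  [9,10]=1
  size 3 → [6,8,10]=1  [7,9,10]=1  [8,9,10]=2
  size 4 → [5,6,8,10]=1  [6,8,9,10]=3  [7,8,9,10]=3
  size 5 → [4,5,6,8,10]=1  [5,6,8,9,10]=4  [6,7,8,9,10]=6
  size 6 → [3,4,5,6,8,10]=1  [4,5,6,8,9,10]=5  [5,6,7,8,9,10]=10
  size 7 → [3,4,5,6,8,9,10]=6  [4,5,6,7,8,9,10]=15
  size 8 → [3,4,5,6,7,8,9,10]=21
  size 9 → [2,3,4,5,6,7,8,9,10]=21
  first=0(h) contributes 21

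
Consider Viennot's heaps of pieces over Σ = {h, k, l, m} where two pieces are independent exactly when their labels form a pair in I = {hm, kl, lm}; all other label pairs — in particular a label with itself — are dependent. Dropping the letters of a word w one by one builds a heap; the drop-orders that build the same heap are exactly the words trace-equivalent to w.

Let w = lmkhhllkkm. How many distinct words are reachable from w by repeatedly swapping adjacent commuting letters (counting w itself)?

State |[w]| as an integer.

0(l) covers ∅
1(m) covers ∅
2(k) covers 1:m
3(h) covers 0:l, 2:k
4(h) covers 3:h
5(l) covers 4:h
6(l) covers 5:l
7(k) covers 4:h
8(k) covers 7:k
9(m) covers 8:k
floor of heap: 0:l, 1:m
completions by unplaced set U, small U first (add the entries for U minus each lowest piece of U):
  |U|=1: {6}:1  {9}:1
  |U|=2: {5,6}:1  {6,9}:2  {8,9}:1
  |U|=3: {5,6,9}:3  {6,8,9}:3  {7,8,9}:1
  |U|=4: {5,6,8,9}:6  {6,7,8,9}:4
  |U|=5: {5,6,7,8,9}:10
  |U|=6: {4,5,6,7,8,9}:10
  |U|=7: {3,4,5,6,7,8,9}:10
  |U|=8: {0,3,4,5,6,7,8,9}:10  {2,3,4,5,6,7,8,9}:10
  start at 0(l): 10
  start at 1(m): 20
sum over floor = 30

30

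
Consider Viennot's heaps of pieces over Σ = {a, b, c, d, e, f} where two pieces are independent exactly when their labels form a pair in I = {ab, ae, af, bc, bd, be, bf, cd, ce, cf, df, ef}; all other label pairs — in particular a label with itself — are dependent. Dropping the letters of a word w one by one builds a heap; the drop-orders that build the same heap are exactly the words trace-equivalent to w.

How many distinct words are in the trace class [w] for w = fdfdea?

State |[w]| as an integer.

30

#0=f has no predecessor
#1=d has no predecessor
#2=f depends on [0:f]
#3=d depends on [1:d]
#4=e depends on [3:d]
#5=a depends on [3:d]
sources: [0:f, 1:d]
N(rest) = Σ N(rest − s) over sources s of rest; N(one piece) = 1:
  size 1 → [2]=1  [4]=1  [5]=1
  size 2 → [0,2]=1  [2,4]=2  [2,5]=2  [4,5]=2
  size 3 → [0,2,4]=3  [0,2,5]=3  [2,4,5]=6  [3,4,5]=2
  size 4 → [0,2,4,5]=12  [1,3,4,5]=2  [2,3,4,5]=8
  first=0(f) contributes 10
  first=1(d) contributes 20
|[w]| = 30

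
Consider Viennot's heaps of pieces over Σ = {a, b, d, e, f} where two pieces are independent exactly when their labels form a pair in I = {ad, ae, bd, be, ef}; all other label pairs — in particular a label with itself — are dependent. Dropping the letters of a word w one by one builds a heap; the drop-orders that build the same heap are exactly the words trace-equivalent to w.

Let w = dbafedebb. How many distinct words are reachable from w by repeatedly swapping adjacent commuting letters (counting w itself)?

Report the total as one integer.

drop 0:d onto floor
drop 1:b onto floor
drop 2:a onto {1:b}
drop 3:f onto {0:d, 2:a}
drop 4:e onto {0:d}
drop 5:d onto {3:f, 4:e}
drop 6:e onto {5:d}
drop 7:b onto {3:f}
drop 8:b onto {7:b}
ground layer = {0:d, 1:b}
drop-orders for the pieces not yet dropped (sum over which currently-grounded one goes next):
  1 to go: {6} 1  {8} 1
  2 to go: {5,6} 1  {6,8} 2  {7,8} 1
  3 to go: {4,5,6} 1  {5,6,8} 3  {6,7,8} 3
  4 to go: {4,5,6,8} 4  {5,6,7,8} 6
  5 to go: {3,5,6,7,8} 6  {4,5,6,7,8} 10
  6 to go: {2,3,5,6,7,8} 6  {3,4,5,6,7,8} 16
  7 to go: {0,3,4,5,6,7,8} 16  {1,2,3,5,6,7,8} 6  {2,3,4,5,6,7,8} 22
  if 0:d drops first: 28 orders
  if 1:b drops first: 38 orders
heap linearizations: 66

66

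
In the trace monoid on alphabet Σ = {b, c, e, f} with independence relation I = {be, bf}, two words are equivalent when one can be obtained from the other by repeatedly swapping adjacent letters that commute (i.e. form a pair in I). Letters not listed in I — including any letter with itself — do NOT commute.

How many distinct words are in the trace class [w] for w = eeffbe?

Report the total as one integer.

6

piece 0:e — minimal
piece 1:e rests on {0:e}
piece 2:f rests on {1:e}
piece 3:f rests on {2:f}
piece 4:b — minimal
piece 5:e rests on {3:f}
minimal pieces: {0:e, 4:b}
ways to finish when only these pieces remain (= sum over removing one remaining piece with nothing left below it):
  1 left: {4}→1  {5}→1
  2 left: {3,5}→1  {4,5}→2
  3 left: {2,3,5}→1  {3,4,5}→3
  4 left: {1,2,3,5}→1  {2,3,4,5}→4
  placing 0:e first → 5 extensions
  placing 4:b first → 1 extensions
total linear extensions = 6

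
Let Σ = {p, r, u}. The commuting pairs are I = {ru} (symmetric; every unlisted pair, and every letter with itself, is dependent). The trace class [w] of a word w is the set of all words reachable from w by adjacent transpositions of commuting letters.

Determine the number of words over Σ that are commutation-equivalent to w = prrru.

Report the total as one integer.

4

0(p) covers ∅
1(r) covers 0:p
2(r) covers 1:r
3(r) covers 2:r
4(u) covers 0:p
floor of heap: 0:p
completions by unplaced set U, small U first (add the entries for U minus each lowest piece of U):
  |U|=1: {3}:1  {4}:1
  |U|=2: {2,3}:1  {3,4}:2
  |U|=3: {1,2,3}:1  {2,3,4}:3
  start at 0(p): 4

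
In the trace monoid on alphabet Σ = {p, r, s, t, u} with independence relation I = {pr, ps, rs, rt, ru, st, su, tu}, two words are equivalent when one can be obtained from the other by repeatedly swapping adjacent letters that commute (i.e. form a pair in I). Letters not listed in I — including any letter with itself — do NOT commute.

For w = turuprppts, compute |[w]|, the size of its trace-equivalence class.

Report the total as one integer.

drop 0:t onto floor
drop 1:u onto floor
drop 2:r onto floor
drop 3:u onto {1:u}
drop 4:p onto {0:t, 3:u}
drop 5:r onto {2:r}
drop 6:p onto {4:p}
drop 7:p onto {6:p}
drop 8:t onto {7:p}
drop 9:s onto floor
ground layer = {0:t, 1:u, 2:r, 9:s}
drop-orders for the pieces not yet dropped (sum over which currently-grounded one goes next):
  1 to go: {5} 1  {8} 1  {9} 1
  2 to go: {2,5} 1  {5,8} 2  {5,9} 2  {7,8} 1  {8,9} 2
  3 to go: {2,5,8} 3  {2,5,9} 3  {5,7,8} 3  {5,8,9} 6  {6,7,8} 1  {7,8,9} 3
  4 to go: {2,5,7,8} 6  {2,5,8,9} 12  {4,6,7,8} 1  {5,6,7,8} 4  {5,7,8,9} 12  {6,7,8,9} 4
  5 to go: {0,4,6,7,8} 1  {2,5,6,7,8} 10  {2,5,7,8,9} 30  {3,4,6,7,8} 1  {4,5,6,7,8} 5  {4,6,7,8,9} 5  {5,6,7,8,9} 20
  6 to go: {0,3,4,6,7,8} 2  {0,4,5,6,7,8} 6  {0,4,6,7,8,9} 6  {1,3,4,6,7,8} 1  {2,4,5,6,7,8} 15  {2,5,6,7,8,9} 60  {3,4,5,6,7,8} 6  {3,4,6,7,8,9} 6  {4,5,6,7,8,9} 30
  7 to go: {0,1,3,4,6,7,8} 3  {0,2,4,5,6,7,8} 21  {0,3,4,5,6,7,8} 14  {0,3,4,6,7,8,9} 14  {0,4,5,6,7,8,9} 42  {1,3,4,5,6,7,8} 7  {1,3,4,6,7,8,9} 7  {2,3,4,5,6,7,8} 21  {2,4,5,6,7,8,9} 105  {3,4,5,6,7,8,9} 42
  8 to go: {0,1,3,4,5,6,7,8} 24  {0,1,3,4,6,7,8,9} 24  {0,2,3,4,5,6,7,8} 56  {0,2,4,5,6,7,8,9} 168  {0,3,4,5,6,7,8,9} 112  {1,2,3,4,5,6,7,8} 28  {1,3,4,5,6,7,8,9} 56  {2,3,4,5,6,7,8,9} 168
  if 0:t drops first: 252 orders
  if 1:u drops first: 504 orders
  if 2:r drops first: 216 orders
  if 9:s drops first: 108 orders
heap linearizations: 1080

1080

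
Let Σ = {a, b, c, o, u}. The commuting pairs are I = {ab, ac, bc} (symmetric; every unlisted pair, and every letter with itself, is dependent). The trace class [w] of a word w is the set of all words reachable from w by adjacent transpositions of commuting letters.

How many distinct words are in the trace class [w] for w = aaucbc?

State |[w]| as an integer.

3

0(a) covers ∅
1(a) covers 0:a
2(u) covers 1:a
3(c) covers 2:u
4(b) covers 2:u
5(c) covers 3:c
floor of heap: 0:a
completions by unplaced set U, small U first (add the entries for U minus each lowest piece of U):
  |U|=1: {4}:1  {5}:1
  |U|=2: {3,5}:1  {4,5}:2
  |U|=3: {3,4,5}:3
  |U|=4: {2,3,4,5}:3
  start at 0(a): 3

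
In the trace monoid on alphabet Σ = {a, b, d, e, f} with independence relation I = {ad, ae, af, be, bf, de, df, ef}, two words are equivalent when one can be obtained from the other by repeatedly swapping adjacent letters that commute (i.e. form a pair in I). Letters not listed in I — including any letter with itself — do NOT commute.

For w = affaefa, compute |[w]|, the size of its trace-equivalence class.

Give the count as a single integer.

drop 0:a onto floor
drop 1:f onto floor
drop 2:f onto {1:f}
drop 3:a onto {0:a}
drop 4:e onto floor
drop 5:f onto {2:f}
drop 6:a onto {3:a}
ground layer = {0:a, 1:f, 4:e}
drop-orders for the pieces not yet dropped (sum over which currently-grounded one goes next):
  1 to go: {4} 1  {5} 1  {6} 1
  2 to go: {2,5} 1  {3,6} 1  {4,5} 2  {4,6} 2  {5,6} 2
  3 to go: {0,3,6} 1  {1,2,5} 1  {2,4,5} 3  {2,5,6} 3  {3,4,6} 3  {3,5,6} 3  {4,5,6} 6
  4 to go: {0,3,4,6} 4  {0,3,5,6} 4  {1,2,4,5} 4  {1,2,5,6} 4  {2,3,5,6} 6  {2,4,5,6} 12  {3,4,5,6} 12
  5 to go: {0,2,3,5,6} 10  {0,3,4,5,6} 20  {1,2,3,5,6} 10  {1,2,4,5,6} 20  {2,3,4,5,6} 30
  if 0:a drops first: 60 orders
  if 1:f drops first: 60 orders
  if 4:e drops first: 20 orders
heap linearizations: 140

140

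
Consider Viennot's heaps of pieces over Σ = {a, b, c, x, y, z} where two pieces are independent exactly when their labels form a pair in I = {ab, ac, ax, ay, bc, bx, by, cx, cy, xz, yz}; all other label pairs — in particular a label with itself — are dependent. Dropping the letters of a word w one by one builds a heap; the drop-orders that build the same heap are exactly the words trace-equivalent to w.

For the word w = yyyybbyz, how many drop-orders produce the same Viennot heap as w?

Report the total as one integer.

56

#0=y has no predecessor
#1=y depends on [0:y]
#2=y depends on [1:y]
#3=y depends on [2:y]
#4=b has no predecessor
#5=b depends on [4:b]
#6=y depends on [3:y]
#7=z depends on [5:b]
sources: [0:y, 4:b]
N(rest) = Σ N(rest − s) over sources s of rest; N(one piece) = 1:
  size 1 → [6]=1  [7]=1
  size 2 → [3,6]=1  [5,7]=1  [6,7]=2
  size 3 → [2,3,6]=1  [3,6,7]=3  [4,5,7]=1  [5,6,7]=3
  size 4 → [1,2,3,6]=1  [2,3,6,7]=4  [3,5,6,7]=6  [4,5,6,7]=4
  size 5 → [0,1,2,3,6]=1  [1,2,3,6,7]=5  [2,3,5,6,7]=10  [3,4,5,6,7]=10
  size 6 → [0,1,2,3,6,7]=6  [1,2,3,5,6,7]=15  [2,3,4,5,6,7]=20
  first=0(y) contributes 35
  first=4(b) contributes 21
|[w]| = 56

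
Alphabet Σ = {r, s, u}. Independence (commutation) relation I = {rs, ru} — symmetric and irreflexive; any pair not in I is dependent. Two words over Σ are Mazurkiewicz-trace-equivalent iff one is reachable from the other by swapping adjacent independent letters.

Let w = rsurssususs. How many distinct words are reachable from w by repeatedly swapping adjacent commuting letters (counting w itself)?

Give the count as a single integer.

55

drop 0:r onto floor
drop 1:s onto floor
drop 2:u onto {1:s}
drop 3:r onto {0:r}
drop 4:s onto {2:u}
drop 5:s onto {4:s}
drop 6:u onto {5:s}
drop 7:s onto {6:u}
drop 8:u onto {7:s}
drop 9:s onto {8:u}
drop 10:s onto {9:s}
ground layer = {0:r, 1:s}
drop-orders for the pieces not yet dropped (sum over which currently-grounded one goes next):
  1 to go: {3} 1  {10} 1
  2 to go: {0,3} 1  {3,10} 2  {9,10} 1
  3 to go: {0,3,10} 3  {3,9,10} 3  {8,9,10} 1
  4 to go: {0,3,9,10} 6  {3,8,9,10} 4  {7,8,9,10} 1
  5 to go: {0,3,8,9,10} 10  {3,7,8,9,10} 5  {6,7,8,9,10} 1
  6 to go: {0,3,7,8,9,10} 15  {3,6,7,8,9,10} 6  {5,6,7,8,9,10} 1
  7 to go: {0,3,6,7,8,9,10} 21  {3,5,6,7,8,9,10} 7  {4,5,6,7,8,9,10} 1
  8 to go: {0,3,5,6,7,8,9,10} 28  {2,4,5,6,7,8,9,10} 1  {3,4,5,6,7,8,9,10} 8
  9 to go: {0,3,4,5,6,7,8,9,10} 36  {1,2,4,5,6,7,8,9,10} 1  {2,3,4,5,6,7,8,9,10} 9
  if 0:r drops first: 10 orders
  if 1:s drops first: 45 orders
heap linearizations: 55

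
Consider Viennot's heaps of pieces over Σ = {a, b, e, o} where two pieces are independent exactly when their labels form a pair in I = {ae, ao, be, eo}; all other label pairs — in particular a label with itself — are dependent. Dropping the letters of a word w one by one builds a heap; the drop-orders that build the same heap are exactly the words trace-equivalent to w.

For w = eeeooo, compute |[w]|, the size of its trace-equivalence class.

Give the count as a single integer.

drop 0:e onto floor
drop 1:e onto {0:e}
drop 2:e onto {1:e}
drop 3:o onto floor
drop 4:o onto {3:o}
drop 5:o onto {4:o}
ground layer = {0:e, 3:o}
drop-orders for the pieces not yet dropped (sum over which currently-grounded one goes next):
  1 to go: {2} 1  {5} 1
  2 to go: {1,2} 1  {2,5} 2  {4,5} 1
  3 to go: {0,1,2} 1  {1,2,5} 3  {2,4,5} 3  {3,4,5} 1
  4 to go: {0,1,2,5} 4  {1,2,4,5} 6  {2,3,4,5} 4
  if 0:e drops first: 10 orders
  if 3:o drops first: 10 orders
heap linearizations: 20

20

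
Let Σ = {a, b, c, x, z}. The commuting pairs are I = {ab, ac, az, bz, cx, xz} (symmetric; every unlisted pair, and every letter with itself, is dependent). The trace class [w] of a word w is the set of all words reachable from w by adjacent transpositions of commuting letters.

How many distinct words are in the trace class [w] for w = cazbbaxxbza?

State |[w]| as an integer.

#0=c has no predecessor
#1=a has no predecessor
#2=z depends on [0:c]
#3=b depends on [0:c]
#4=b depends on [3:b]
#5=a depends on [1:a]
#6=x depends on [4:b, 5:a]
#7=x depends on [6:x]
#8=b depends on [7:x]
#9=z depends on [2:z]
#10=a depends on [7:x]
sources: [0:c, 1:a]
N(rest) = Σ N(rest − s) over sources s of rest; N(one piece) = 1:
  size 1 → [8]=1  [9]=1  [10]=1
  size 2 → [2,9]=1  [8,9]=2  [8,10]=2  [9,10]=2
  size 3 → [2,8,9]=3  [2,9,10]=3  [7,8,10]=2  [8,9,10]=6
  size 4 → [2,8,9,10]=12  [6,7,8,10]=2  [7,8,9,10]=8
  size 5 → [2,7,8,9,10]=20  [4,6,7,8,10]=2  [5,6,7,8,10]=2  [6,7,8,9,10]=10
  size 6 → [1,5,6,7,8,10]=2  [2,6,7,8,9,10]=30  [3,4,6,7,8,10]=2  [4,5,6,7,8,10]=4  [4,6,7,8,9,10]=12  [5,6,7,8,9,10]=12
  size 7 → [1,4,5,6,7,8,10]=6  [1,5,6,7,8,9,10]=14  [2,4,6,7,8,9,10]=42  [2,5,6,7,8,9,10]=42  [3,4,5,6,7,8,10]=6  [3,4,6,7,8,9,10]=14  [4,5,6,7,8,9,10]=28
  size 8 → [1,2,5,6,7,8,9,10]=56  [1,3,4,5,6,7,8,10]=12  [1,4,5,6,7,8,9,10]=48  [2,3,4,6,7,8,9,10]=56  [2,4,5,6,7,8,9,10]=112  [3,4,5,6,7,8,9,10]=48
  size 9 → [0,2,3,4,6,7,8,9,10]=56  [1,2,4,5,6,7,8,9,10]=216  [1,3,4,5,6,7,8,9,10]=108  [2,3,4,5,6,7,8,9,10]=216
  first=0(c) contributes 540
  first=1(a) contributes 272
|[w]| = 812

812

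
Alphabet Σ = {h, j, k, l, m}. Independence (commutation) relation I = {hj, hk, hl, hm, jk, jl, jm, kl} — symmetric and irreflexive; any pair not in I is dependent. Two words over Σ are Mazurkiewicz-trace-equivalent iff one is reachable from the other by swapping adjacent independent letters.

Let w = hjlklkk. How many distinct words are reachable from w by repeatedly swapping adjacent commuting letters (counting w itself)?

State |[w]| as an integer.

0(h) covers ∅
1(j) covers ∅
2(l) covers ∅
3(k) covers ∅
4(l) covers 2:l
5(k) covers 3:k
6(k) covers 5:k
floor of heap: 0:h, 1:j, 2:l, 3:k
completions by unplaced set U, small U first (add the entries for U minus each lowest piece of U):
  |U|=1: {0}:1  {1}:1  {4}:1  {6}:1
  |U|=2: {0,1}:2  {0,4}:2  {0,6}:2  {1,4}:2  {1,6}:2  {2,4}:1  {4,6}:2  {5,6}:1
  |U|=3: {0,1,4}:6  {0,1,6}:6  {0,2,4}:3  {0,4,6}:6  {0,5,6}:3  {1,2,4}:3  {1,4,6}:6  {1,5,6}:3  {2,4,6}:3  {3,5,6}:1  {4,5,6}:3
  |U|=4: {0,1,2,4}:12  {0,1,4,6}:24  {0,1,5,6}:12  {0,2,4,6}:12  {0,3,5,6}:4  {0,4,5,6}:12  {1,2,4,6}:12  {1,3,5,6}:4  {1,4,5,6}:12  {2,4,5,6}:6  {3,4,5,6}:4
  |U|=5: {0,1,2,4,6}:60  {0,1,3,5,6}:20  {0,1,4,5,6}:60  {0,2,4,5,6}:30  {0,3,4,5,6}:20  {1,2,4,5,6}:30  {1,3,4,5,6}:20  {2,3,4,5,6}:10
  start at 0(h): 60
  start at 1(j): 60
  start at 2(l): 120
  start at 3(k): 180
sum over floor = 420

420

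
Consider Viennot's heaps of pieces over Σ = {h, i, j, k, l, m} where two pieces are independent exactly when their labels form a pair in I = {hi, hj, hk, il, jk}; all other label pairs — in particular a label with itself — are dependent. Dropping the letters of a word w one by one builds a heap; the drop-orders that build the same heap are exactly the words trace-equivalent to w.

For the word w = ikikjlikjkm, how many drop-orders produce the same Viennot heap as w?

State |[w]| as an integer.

12

#0=i has no predecessor
#1=k depends on [0:i]
#2=i depends on [1:k]
#3=k depends on [2:i]
#4=j depends on [2:i]
#5=l depends on [3:k, 4:j]
#6=i depends on [3:k, 4:j]
#7=k depends on [5:l, 6:i]
#8=j depends on [5:l, 6:i]
#9=k depends on [7:k]
#10=m depends on [8:j, 9:k]
sources: [0:i]
N(rest) = Σ N(rest − s) over sources s of rest; N(one piece) = 1:
  size 1 → [10]=1
  size 2 → [8,10]=1  [9,10]=1
  size 3 → [7,9,10]=1  [8,9,10]=2
  size 4 → [7,8,9,10]=3
  size 5 → [5,7,8,9,10]=3  [6,7,8,9,10]=3
  size 6 → [5,6,7,8,9,10]=6
  size 7 → [3,5,6,7,8,9,10]=6  [4,5,6,7,8,9,10]=6
  size 8 → [3,4,5,6,7,8,9,10]=12
  size 9 → [2,3,4,5,6,7,8,9,10]=12
  first=0(i) contributes 12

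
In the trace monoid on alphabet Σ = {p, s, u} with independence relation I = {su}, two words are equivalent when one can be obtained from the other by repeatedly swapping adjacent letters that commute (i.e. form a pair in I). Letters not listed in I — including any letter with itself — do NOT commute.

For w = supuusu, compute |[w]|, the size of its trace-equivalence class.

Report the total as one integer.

drop 0:s onto floor
drop 1:u onto floor
drop 2:p onto {0:s, 1:u}
drop 3:u onto {2:p}
drop 4:u onto {3:u}
drop 5:s onto {2:p}
drop 6:u onto {4:u}
ground layer = {0:s, 1:u}
drop-orders for the pieces not yet dropped (sum over which currently-grounded one goes next):
  1 to go: {5} 1  {6} 1
  2 to go: {4,6} 1  {5,6} 2
  3 to go: {3,4,6} 1  {4,5,6} 3
  4 to go: {3,4,5,6} 4
  5 to go: {2,3,4,5,6} 4
  if 0:s drops first: 4 orders
  if 1:u drops first: 4 orders
heap linearizations: 8

8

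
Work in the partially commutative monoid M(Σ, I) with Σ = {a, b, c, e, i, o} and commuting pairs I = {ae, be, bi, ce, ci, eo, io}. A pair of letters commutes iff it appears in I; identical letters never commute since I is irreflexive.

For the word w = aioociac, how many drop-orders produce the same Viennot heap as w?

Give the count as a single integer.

0(a) covers ∅
1(i) covers 0:a
2(o) covers 0:a
3(o) covers 2:o
4(c) covers 3:o
5(i) covers 1:i
6(a) covers 4:c, 5:i
7(c) covers 6:a
floor of heap: 0:a
completions by unplaced set U, small U first (add the entries for U minus each lowest piece of U):
  |U|=1: {7}:1
  |U|=2: {6,7}:1
  |U|=3: {4,6,7}:1  {5,6,7}:1
  |U|=4: {1,5,6,7}:1  {3,4,6,7}:1  {4,5,6,7}:2
  |U|=5: {1,4,5,6,7}:3  {2,3,4,6,7}:1  {3,4,5,6,7}:3
  |U|=6: {1,3,4,5,6,7}:6  {2,3,4,5,6,7}:4
  start at 0(a): 10

10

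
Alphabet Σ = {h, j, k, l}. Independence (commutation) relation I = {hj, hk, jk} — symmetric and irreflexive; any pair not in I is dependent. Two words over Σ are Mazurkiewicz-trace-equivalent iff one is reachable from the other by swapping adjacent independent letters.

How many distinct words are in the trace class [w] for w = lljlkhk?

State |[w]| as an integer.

3

#0=l has no predecessor
#1=l depends on [0:l]
#2=j depends on [1:l]
#3=l depends on [2:j]
#4=k depends on [3:l]
#5=h depends on [3:l]
#6=k depends on [4:k]
sources: [0:l]
N(rest) = Σ N(rest − s) over sources s of rest; N(one piece) = 1:
  size 1 → [5]=1  [6]=1
  size 2 → [4,6]=1  [5,6]=2
  size 3 → [4,5,6]=3
  size 4 → [3,4,5,6]=3
  size 5 → [2,3,4,5,6]=3
  first=0(l) contributes 3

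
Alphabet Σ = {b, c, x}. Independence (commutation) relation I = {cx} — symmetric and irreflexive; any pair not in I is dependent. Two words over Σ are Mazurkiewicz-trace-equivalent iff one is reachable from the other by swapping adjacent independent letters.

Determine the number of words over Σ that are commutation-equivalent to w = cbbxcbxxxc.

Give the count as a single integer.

8

#0=c has no predecessor
#1=b depends on [0:c]
#2=b depends on [1:b]
#3=x depends on [2:b]
#4=c depends on [2:b]
#5=b depends on [3:x, 4:c]
#6=x depends on [5:b]
#7=x depends on [6:x]
#8=x depends on [7:x]
#9=c depends on [5:b]
sources: [0:c]
N(rest) = Σ N(rest − s) over sources s of rest; N(one piece) = 1:
  size 1 → [8]=1  [9]=1
  size 2 → [7,8]=1  [8,9]=2
  size 3 → [6,7,8]=1  [7,8,9]=3
  size 4 → [6,7,8,9]=4
  size 5 → [5,6,7,8,9]=4
  size 6 → [3,5,6,7,8,9]=4  [4,5,6,7,8,9]=4
  size 7 → [3,4,5,6,7,8,9]=8
  size 8 → [2,3,4,5,6,7,8,9]=8
  first=0(c) contributes 8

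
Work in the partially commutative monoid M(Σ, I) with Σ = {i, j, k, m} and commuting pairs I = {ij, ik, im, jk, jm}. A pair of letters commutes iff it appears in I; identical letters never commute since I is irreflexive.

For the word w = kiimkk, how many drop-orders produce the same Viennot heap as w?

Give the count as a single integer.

15

#0=k has no predecessor
#1=i has no predecessor
#2=i depends on [1:i]
#3=m depends on [0:k]
#4=k depends on [3:m]
#5=k depends on [4:k]
sources: [0:k, 1:i]
N(rest) = Σ N(rest − s) over sources s of rest; N(one piece) = 1:
  size 1 → [2]=1  [5]=1
  size 2 → [1,2]=1  [2,5]=2  [4,5]=1
  size 3 → [1,2,5]=3  [2,4,5]=3  [3,4,5]=1
  size 4 → [0,3,4,5]=1  [1,2,4,5]=6  [2,3,4,5]=4
  first=0(k) contributes 10
  first=1(i) contributes 5
|[w]| = 15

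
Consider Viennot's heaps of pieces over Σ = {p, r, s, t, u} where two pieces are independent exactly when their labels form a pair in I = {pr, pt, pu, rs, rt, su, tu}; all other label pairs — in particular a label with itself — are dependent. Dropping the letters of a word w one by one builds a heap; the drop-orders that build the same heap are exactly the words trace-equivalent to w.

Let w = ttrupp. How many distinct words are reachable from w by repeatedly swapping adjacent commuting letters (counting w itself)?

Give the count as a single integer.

#0=t has no predecessor
#1=t depends on [0:t]
#2=r has no predecessor
#3=u depends on [2:r]
#4=p has no predecessor
#5=p depends on [4:p]
sources: [0:t, 2:r, 4:p]
N(rest) = Σ N(rest − s) over sources s of rest; N(one piece) = 1:
  size 1 → [1]=1  [3]=1  [5]=1
  size 2 → [0,1]=1  [1,3]=2  [1,5]=2  [2,3]=1  [3,5]=2  [4,5]=1
  size 3 → [0,1,3]=3  [0,1,5]=3  [1,2,3]=3  [1,3,5]=6  [1,4,5]=3  [2,3,5]=3  [3,4,5]=3
  size 4 → [0,1,2,3]=6  [0,1,3,5]=12  [0,1,4,5]=6  [1,2,3,5]=12  [1,3,4,5]=12  [2,3,4,5]=6
  first=0(t) contributes 30
  first=2(r) contributes 30
  first=4(p) contributes 30
|[w]| = 90

90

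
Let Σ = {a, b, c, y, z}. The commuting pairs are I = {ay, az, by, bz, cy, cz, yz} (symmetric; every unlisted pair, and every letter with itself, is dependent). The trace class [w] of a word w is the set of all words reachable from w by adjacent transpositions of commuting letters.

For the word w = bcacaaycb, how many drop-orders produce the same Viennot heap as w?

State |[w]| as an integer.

9

0(b) covers ∅
1(c) covers 0:b
2(a) covers 1:c
3(c) covers 2:a
4(a) covers 3:c
5(a) covers 4:a
6(y) covers ∅
7(c) covers 5:a
8(b) covers 7:c
floor of heap: 0:b, 6:y
completions by unplaced set U, small U first (add the entries for U minus each lowest piece of U):
  |U|=1: {6}:1  {8}:1
  |U|=2: {6,8}:2  {7,8}:1
  |U|=3: {5,7,8}:1  {6,7,8}:3
  |U|=4: {4,5,7,8}:1  {5,6,7,8}:4
  |U|=5: {3,4,5,7,8}:1  {4,5,6,7,8}:5
  |U|=6: {2,3,4,5,7,8}:1  {3,4,5,6,7,8}:6
  |U|=7: {1,2,3,4,5,7,8}:1  {2,3,4,5,6,7,8}:7
  start at 0(b): 8
  start at 6(y): 1
sum over floor = 9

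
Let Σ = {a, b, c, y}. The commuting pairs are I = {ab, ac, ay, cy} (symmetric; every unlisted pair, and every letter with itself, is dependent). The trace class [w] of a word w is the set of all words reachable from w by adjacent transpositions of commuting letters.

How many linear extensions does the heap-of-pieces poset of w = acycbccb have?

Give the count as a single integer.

#0=a has no predecessor
#1=c has no predecessor
#2=y has no predecessor
#3=c depends on [1:c]
#4=b depends on [2:y, 3:c]
#5=c depends on [4:b]
#6=c depends on [5:c]
#7=b depends on [6:c]
sources: [0:a, 1:c, 2:y]
N(rest) = Σ N(rest − s) over sources s of rest; N(one piece) = 1:
  size 1 → [0]=1  [7]=1
  size 2 → [0,7]=2  [6,7]=1
  size 3 → [0,6,7]=3  [5,6,7]=1
  size 4 → [0,5,6,7]=4  [4,5,6,7]=1
  size 5 → [0,4,5,6,7]=5  [2,4,5,6,7]=1  [3,4,5,6,7]=1
  size 6 → [0,2,4,5,6,7]=6  [0,3,4,5,6,7]=6  [1,3,4,5,6,7]=1  [2,3,4,5,6,7]=2
  first=0(a) contributes 3
  first=1(c) contributes 14
  first=2(y) contributes 7
|[w]| = 24

24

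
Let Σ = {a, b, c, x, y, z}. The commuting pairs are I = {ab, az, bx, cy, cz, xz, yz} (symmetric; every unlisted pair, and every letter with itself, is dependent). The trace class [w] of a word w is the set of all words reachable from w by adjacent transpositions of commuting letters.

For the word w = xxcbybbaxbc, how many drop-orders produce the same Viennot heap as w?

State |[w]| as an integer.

10

piece 0:x — minimal
piece 1:x rests on {0:x}
piece 2:c rests on {1:x}
piece 3:b rests on {2:c}
piece 4:y rests on {3:b}
piece 5:b rests on {4:y}
piece 6:b rests on {5:b}
piece 7:a rests on {4:y}
piece 8:x rests on {7:a}
piece 9:b rests on {6:b}
piece 10:c rests on {8:x, 9:b}
minimal pieces: {0:x}
ways to finish when only these pieces remain (= sum over removing one remaining piece with nothing left below it):
  1 left: {10}→1
  2 left: {8,10}→1  {9,10}→1
  3 left: {6,9,10}→1  {7,8,10}→1  {8,9,10}→2
  4 left: {5,6,9,10}→1  {6,8,9,10}→3  {7,8,9,10}→3
  5 left: {5,6,8,9,10}→4  {6,7,8,9,10}→6
  6 left: {5,6,7,8,9,10}→10
  7 left: {4,5,6,7,8,9,10}→10
  8 left: {3,4,5,6,7,8,9,10}→10
  9 left: {2,3,4,5,6,7,8,9,10}→10
  placing 0:x first → 10 extensions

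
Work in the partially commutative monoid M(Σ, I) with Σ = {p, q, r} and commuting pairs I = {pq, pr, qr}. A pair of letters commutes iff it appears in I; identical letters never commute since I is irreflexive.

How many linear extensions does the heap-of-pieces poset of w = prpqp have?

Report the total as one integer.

20

drop 0:p onto floor
drop 1:r onto floor
drop 2:p onto {0:p}
drop 3:q onto floor
drop 4:p onto {2:p}
ground layer = {0:p, 1:r, 3:q}
drop-orders for the pieces not yet dropped (sum over which currently-grounded one goes next):
  1 to go: {1} 1  {3} 1  {4} 1
  2 to go: {1,3} 2  {1,4} 2  {2,4} 1  {3,4} 2
  3 to go: {0,2,4} 1  {1,2,4} 3  {1,3,4} 6  {2,3,4} 3
  if 0:p drops first: 12 orders
  if 1:r drops first: 4 orders
  if 3:q drops first: 4 orders
heap linearizations: 20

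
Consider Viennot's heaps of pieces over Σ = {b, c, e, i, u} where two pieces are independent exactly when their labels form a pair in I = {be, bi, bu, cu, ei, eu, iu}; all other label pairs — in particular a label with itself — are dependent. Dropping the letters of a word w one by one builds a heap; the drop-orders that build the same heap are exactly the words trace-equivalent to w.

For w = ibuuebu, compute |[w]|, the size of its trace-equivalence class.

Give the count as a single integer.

420

#0=i has no predecessor
#1=b has no predecessor
#2=u has no predecessor
#3=u depends on [2:u]
#4=e has no predecessor
#5=b depends on [1:b]
#6=u depends on [3:u]
sources: [0:i, 1:b, 2:u, 4:e]
N(rest) = Σ N(rest − s) over sources s of rest; N(one piece) = 1:
  size 1 → [0]=1  [4]=1  [5]=1  [6]=1
  size 2 → [0,4]=2  [0,5]=2  [0,6]=2  [1,5]=1  [3,6]=1  [4,5]=2  [4,6]=2  [5,6]=2
  size 3 → [0,1,5]=3  [0,3,6]=3  [0,4,5]=6  [0,4,6]=6  [0,5,6]=6  [1,4,5]=3  [1,5,6]=3  [2,3,6]=1  [3,4,6]=3  [3,5,6]=3  [4,5,6]=6
  size 4 → [0,1,4,5]=12  [0,1,5,6]=12  [0,2,3,6]=4  [0,3,4,6]=12  [0,3,5,6]=12  [0,4,5,6]=24  [1,3,5,6]=6  [1,4,5,6]=12  [2,3,4,6]=4  [2,3,5,6]=4  [3,4,5,6]=12
  size 5 → [0,1,3,5,6]=30  [0,1,4,5,6]=60  [0,2,3,4,6]=20  [0,2,3,5,6]=20  [0,3,4,5,6]=60  [1,2,3,5,6]=10  [1,3,4,5,6]=30  [2,3,4,5,6]=20
  first=0(i) contributes 60
  first=1(b) contributes 120
  first=2(u) contributes 180
  first=4(e) contributes 60
|[w]| = 420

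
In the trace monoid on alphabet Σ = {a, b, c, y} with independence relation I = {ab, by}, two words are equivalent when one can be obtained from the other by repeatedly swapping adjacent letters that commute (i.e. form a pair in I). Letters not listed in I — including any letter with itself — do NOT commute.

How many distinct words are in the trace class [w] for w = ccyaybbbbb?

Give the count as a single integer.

56

0(c) covers ∅
1(c) covers 0:c
2(y) covers 1:c
3(a) covers 2:y
4(y) covers 3:a
5(b) covers 1:c
6(b) covers 5:b
7(b) covers 6:b
8(b) covers 7:b
9(b) covers 8:b
floor of heap: 0:c
completions by unplaced set U, small U first (add the entries for U minus each lowest piece of U):
  |U|=1: {4}:1  {9}:1
  |U|=2: {3,4}:1  {4,9}:2  {8,9}:1
  |U|=3: {2,3,4}:1  {3,4,9}:3  {4,8,9}:3  {7,8,9}:1
  |U|=4: {2,3,4,9}:4  {3,4,8,9}:6  {4,7,8,9}:4  {6,7,8,9}:1
  |U|=5: {2,3,4,8,9}:10  {3,4,7,8,9}:10  {4,6,7,8,9}:5  {5,6,7,8,9}:1
  |U|=6: {2,3,4,7,8,9}:20  {3,4,6,7,8,9}:15  {4,5,6,7,8,9}:6
  |U|=7: {2,3,4,6,7,8,9}:35  {3,4,5,6,7,8,9}:21
  |U|=8: {2,3,4,5,6,7,8,9}:56
  start at 0(c): 56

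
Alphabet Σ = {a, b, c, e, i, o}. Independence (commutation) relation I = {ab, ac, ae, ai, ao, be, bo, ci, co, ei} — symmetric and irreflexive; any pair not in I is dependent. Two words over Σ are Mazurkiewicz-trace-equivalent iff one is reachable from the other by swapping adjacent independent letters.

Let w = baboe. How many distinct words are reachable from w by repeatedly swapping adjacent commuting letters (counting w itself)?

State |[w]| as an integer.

30

0(b) covers ∅
1(a) covers ∅
2(b) covers 0:b
3(o) covers ∅
4(e) covers 3:o
floor of heap: 0:b, 1:a, 3:o
completions by unplaced set U, small U first (add the entries for U minus each lowest piece of U):
  |U|=1: {1}:1  {2}:1  {4}:1
  |U|=2: {0,2}:1  {1,2}:2  {1,4}:2  {2,4}:2  {3,4}:1
  |U|=3: {0,1,2}:3  {0,2,4}:3  {1,2,4}:6  {1,3,4}:3  {2,3,4}:3
  start at 0(b): 12
  start at 1(a): 6
  start at 3(o): 12
sum over floor = 30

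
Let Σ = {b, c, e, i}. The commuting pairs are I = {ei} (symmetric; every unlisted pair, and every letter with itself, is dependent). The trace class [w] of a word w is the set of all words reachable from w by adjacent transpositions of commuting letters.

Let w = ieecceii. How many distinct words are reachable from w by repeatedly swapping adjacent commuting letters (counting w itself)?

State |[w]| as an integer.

0(i) covers ∅
1(e) covers ∅
2(e) covers 1:e
3(c) covers 0:i, 2:e
4(c) covers 3:c
5(e) covers 4:c
6(i) covers 4:c
7(i) covers 6:i
floor of heap: 0:i, 1:e
completions by unplaced set U, small U first (add the entries for U minus each lowest piece of U):
  |U|=1: {5}:1  {7}:1
  |U|=2: {5,7}:2  {6,7}:1
  |U|=3: {5,6,7}:3
  |U|=4: {4,5,6,7}:3
  |U|=5: {3,4,5,6,7}:3
  |U|=6: {0,3,4,5,6,7}:3  {2,3,4,5,6,7}:3
  start at 0(i): 3
  start at 1(e): 6
sum over floor = 9

9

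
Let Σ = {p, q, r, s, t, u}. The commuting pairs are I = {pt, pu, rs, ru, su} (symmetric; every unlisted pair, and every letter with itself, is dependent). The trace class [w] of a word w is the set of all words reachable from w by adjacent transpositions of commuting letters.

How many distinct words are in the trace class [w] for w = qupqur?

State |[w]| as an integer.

drop 0:q onto floor
drop 1:u onto {0:q}
drop 2:p onto {0:q}
drop 3:q onto {1:u, 2:p}
drop 4:u onto {3:q}
drop 5:r onto {3:q}
ground layer = {0:q}
drop-orders for the pieces not yet dropped (sum over which currently-grounded one goes next):
  1 to go: {4} 1  {5} 1
  2 to go: {4,5} 2
  3 to go: {3,4,5} 2
  4 to go: {1,3,4,5} 2  {2,3,4,5} 2
  if 0:q drops first: 4 orders

4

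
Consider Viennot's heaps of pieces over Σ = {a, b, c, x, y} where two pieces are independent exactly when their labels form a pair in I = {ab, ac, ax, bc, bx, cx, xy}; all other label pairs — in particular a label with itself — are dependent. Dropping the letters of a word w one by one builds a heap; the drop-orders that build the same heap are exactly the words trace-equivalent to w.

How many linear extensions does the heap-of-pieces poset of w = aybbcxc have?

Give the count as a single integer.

42

#0=a has no predecessor
#1=y depends on [0:a]
#2=b depends on [1:y]
#3=b depends on [2:b]
#4=c depends on [1:y]
#5=x has no predecessor
#6=c depends on [4:c]
sources: [0:a, 5:x]
N(rest) = Σ N(rest − s) over sources s of rest; N(one piece) = 1:
  size 1 → [3]=1  [5]=1  [6]=1
  size 2 → [2,3]=1  [3,5]=2  [3,6]=2  [4,6]=1  [5,6]=2
  size 3 → [2,3,5]=3  [2,3,6]=3  [3,4,6]=3  [3,5,6]=6  [4,5,6]=3
  size 4 → [2,3,4,6]=6  [2,3,5,6]=12  [3,4,5,6]=12
  size 5 → [1,2,3,4,6]=6  [2,3,4,5,6]=30
  first=0(a) contributes 36
  first=5(x) contributes 6
|[w]| = 42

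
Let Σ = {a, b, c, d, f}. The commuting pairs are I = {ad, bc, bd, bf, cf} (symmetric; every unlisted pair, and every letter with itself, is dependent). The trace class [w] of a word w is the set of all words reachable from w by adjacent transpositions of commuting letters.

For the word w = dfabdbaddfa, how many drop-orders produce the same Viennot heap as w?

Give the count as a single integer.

35

0(d) covers ∅
1(f) covers 0:d
2(a) covers 1:f
3(b) covers 2:a
4(d) covers 1:f
5(b) covers 3:b
6(a) covers 5:b
7(d) covers 4:d
8(d) covers 7:d
9(f) covers 6:a, 8:d
10(a) covers 9:f
floor of heap: 0:d
completions by unplaced set U, small U first (add the entries for U minus each lowest piece of U):
  |U|=1: {10}:1
  |U|=2: {9,10}:1
  |U|=3: {6,9,10}:1  {8,9,10}:1
  |U|=4: {5,6,9,10}:1  {6,8,9,10}:2  {7,8,9,10}:1
  |U|=5: {3,5,6,9,10}:1  {4,7,8,9,10}:1  {5,6,8,9,10}:3  {6,7,8,9,10}:3
  |U|=6: {2,3,5,6,9,10}:1  {3,5,6,8,9,10}:4  {4,6,7,8,9,10}:4  {5,6,7,8,9,10}:6
  |U|=7: {2,3,5,6,8,9,10}:5  {3,5,6,7,8,9,10}:10  {4,5,6,7,8,9,10}:10
  |U|=8: {2,3,5,6,7,8,9,10}:15  {3,4,5,6,7,8,9,10}:20
  |U|=9: {2,3,4,5,6,7,8,9,10}:35
  start at 0(d): 35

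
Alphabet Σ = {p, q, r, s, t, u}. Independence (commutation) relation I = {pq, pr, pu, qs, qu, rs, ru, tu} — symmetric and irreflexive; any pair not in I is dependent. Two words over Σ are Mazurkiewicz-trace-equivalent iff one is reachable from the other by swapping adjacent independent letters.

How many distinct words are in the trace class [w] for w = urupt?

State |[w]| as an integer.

piece 0:u — minimal
piece 1:r — minimal
piece 2:u rests on {0:u}
piece 3:p — minimal
piece 4:t rests on {1:r, 3:p}
minimal pieces: {0:u, 1:r, 3:p}
ways to finish when only these pieces remain (= sum over removing one remaining piece with nothing left below it):
  1 left: {2}→1  {4}→1
  2 left: {0,2}→1  {1,4}→1  {2,4}→2  {3,4}→1
  3 left: {0,2,4}→3  {1,2,4}→3  {1,3,4}→2  {2,3,4}→3
  placing 0:u first → 8 extensions
  placing 1:r first → 6 extensions
  placing 3:p first → 6 extensions
total linear extensions = 20

20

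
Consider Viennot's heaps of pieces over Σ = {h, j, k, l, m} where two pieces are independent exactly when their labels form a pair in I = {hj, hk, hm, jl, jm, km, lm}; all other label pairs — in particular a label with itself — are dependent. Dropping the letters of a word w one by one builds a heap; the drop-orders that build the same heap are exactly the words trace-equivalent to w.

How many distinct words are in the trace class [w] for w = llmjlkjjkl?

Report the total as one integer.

40

drop 0:l onto floor
drop 1:l onto {0:l}
drop 2:m onto floor
drop 3:j onto floor
drop 4:l onto {1:l}
drop 5:k onto {3:j, 4:l}
drop 6:j onto {5:k}
drop 7:j onto {6:j}
drop 8:k onto {7:j}
drop 9:l onto {8:k}
ground layer = {0:l, 2:m, 3:j}
drop-orders for the pieces not yet dropped (sum over which currently-grounded one goes next):
  1 to go: {2} 1  {9} 1
  2 to go: {2,9} 2  {8,9} 1
  3 to go: {2,8,9} 3  {7,8,9} 1
  4 to go: {2,7,8,9} 4  {6,7,8,9} 1
  5 to go: {2,6,7,8,9} 5  {5,6,7,8,9} 1
  6 to go: {2,5,6,7,8,9} 6  {3,5,6,7,8,9} 1  {4,5,6,7,8,9} 1
  7 to go: {1,4,5,6,7,8,9} 1  {2,3,5,6,7,8,9} 7  {2,4,5,6,7,8,9} 7  {3,4,5,6,7,8,9} 2
  8 to go: {0,1,4,5,6,7,8,9} 1  {1,2,4,5,6,7,8,9} 8  {1,3,4,5,6,7,8,9} 3  {2,3,4,5,6,7,8,9} 16
  if 0:l drops first: 27 orders
  if 2:m drops first: 4 orders
  if 3:j drops first: 9 orders
heap linearizations: 40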